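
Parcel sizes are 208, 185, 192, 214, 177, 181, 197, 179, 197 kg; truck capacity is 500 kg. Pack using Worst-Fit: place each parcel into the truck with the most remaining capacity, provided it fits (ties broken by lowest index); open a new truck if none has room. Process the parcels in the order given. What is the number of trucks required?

208 kg → truck 1 (remaining 292 kg)
185 kg → truck 1 (remaining 107 kg)
192 kg → truck 2 (remaining 308 kg)
214 kg → truck 2 (remaining 94 kg)
177 kg → truck 3 (remaining 323 kg)
181 kg → truck 3 (remaining 142 kg)
197 kg → truck 4 (remaining 303 kg)
179 kg → truck 4 (remaining 124 kg)
197 kg → truck 5 (remaining 303 kg)

5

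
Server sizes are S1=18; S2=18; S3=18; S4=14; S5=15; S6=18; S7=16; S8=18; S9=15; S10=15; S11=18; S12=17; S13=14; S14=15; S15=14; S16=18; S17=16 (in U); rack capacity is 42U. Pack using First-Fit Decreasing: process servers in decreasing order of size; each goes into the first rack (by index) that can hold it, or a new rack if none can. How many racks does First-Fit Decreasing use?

Sorted descending: 18, 18, 18, 18, 18, 18, 18, 17, 16, 16, 15, 15, 15, 15, 14, 14, 14.
Put 18U in rack 1; 24U remain.
Put 18U in rack 1; 6U remain.
Put 18U in rack 2; 24U remain.
Put 18U in rack 2; 6U remain.
Put 18U in rack 3; 24U remain.
Put 18U in rack 3; 6U remain.
Put 18U in rack 4; 24U remain.
Put 17U in rack 4; 7U remain.
Put 16U in rack 5; 26U remain.
Put 16U in rack 5; 10U remain.
Put 15U in rack 6; 27U remain.
Put 15U in rack 6; 12U remain.
Put 15U in rack 7; 27U remain.
Put 15U in rack 7; 12U remain.
Put 14U in rack 8; 28U remain.
Put 14U in rack 8; 14U remain.
Put 14U in rack 8; 0U remain.
Final racks: [18,18] [18,18] [18,18] [18,17] [16,16] [15,15] [15,15] [14,14,14].

8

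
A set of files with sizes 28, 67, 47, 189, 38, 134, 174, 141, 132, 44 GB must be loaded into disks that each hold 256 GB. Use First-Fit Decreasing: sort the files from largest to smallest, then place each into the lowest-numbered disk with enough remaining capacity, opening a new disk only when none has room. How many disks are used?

Sorted descending: 189, 174, 141, 134, 132, 67, 47, 44, 38, 28.
disk 1: place 189 GB, 67 GB left
disk 2: place 174 GB, 82 GB left
disk 3: place 141 GB, 115 GB left
disk 4: place 134 GB, 122 GB left
disk 5: place 132 GB, 124 GB left
disk 1: place 67 GB, 0 GB left
disk 2: place 47 GB, 35 GB left
disk 3: place 44 GB, 71 GB left
disk 3: place 38 GB, 33 GB left
disk 2: place 28 GB, 7 GB left
Final disks: [189,67] [174,47,28] [141,44,38] [134] [132].

5 disks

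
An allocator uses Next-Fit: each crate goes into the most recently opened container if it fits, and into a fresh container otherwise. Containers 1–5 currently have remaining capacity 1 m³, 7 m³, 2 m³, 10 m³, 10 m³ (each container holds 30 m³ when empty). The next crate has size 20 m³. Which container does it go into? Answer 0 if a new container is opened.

Next-Fit only looks at container 5, which has 10 m³ free.
20 m³ does not fit, so a new container is opened.

0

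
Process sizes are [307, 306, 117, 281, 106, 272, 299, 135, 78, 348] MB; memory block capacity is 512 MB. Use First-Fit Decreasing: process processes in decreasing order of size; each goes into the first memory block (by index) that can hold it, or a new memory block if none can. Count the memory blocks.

6

Sorted descending: 348, 307, 306, 299, 281, 272, 135, 117, 106, 78.
348 MB → memory block 1 (remaining 164 MB)
307 MB → memory block 2 (remaining 205 MB)
306 MB → memory block 3 (remaining 206 MB)
299 MB → memory block 4 (remaining 213 MB)
281 MB → memory block 5 (remaining 231 MB)
272 MB → memory block 6 (remaining 240 MB)
135 MB → memory block 1 (remaining 29 MB)
117 MB → memory block 2 (remaining 88 MB)
106 MB → memory block 3 (remaining 100 MB)
78 MB → memory block 2 (remaining 10 MB)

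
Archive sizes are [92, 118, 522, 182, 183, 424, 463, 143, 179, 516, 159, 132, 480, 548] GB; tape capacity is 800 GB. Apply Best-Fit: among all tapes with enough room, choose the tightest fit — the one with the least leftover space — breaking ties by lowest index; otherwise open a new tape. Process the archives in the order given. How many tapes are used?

Put 92 GB in tape 1; 708 GB remain.
Put 118 GB in tape 1; 590 GB remain.
Put 522 GB in tape 1; 68 GB remain.
Put 182 GB in tape 2; 618 GB remain.
Put 183 GB in tape 2; 435 GB remain.
Put 424 GB in tape 2; 11 GB remain.
Put 463 GB in tape 3; 337 GB remain.
Put 143 GB in tape 3; 194 GB remain.
Put 179 GB in tape 3; 15 GB remain.
Put 516 GB in tape 4; 284 GB remain.
Put 159 GB in tape 4; 125 GB remain.
Put 132 GB in tape 5; 668 GB remain.
Put 480 GB in tape 5; 188 GB remain.
Put 548 GB in tape 6; 252 GB remain.
Final tapes: [92,118,522] [182,183,424] [463,143,179] [516,159] [132,480] [548].

6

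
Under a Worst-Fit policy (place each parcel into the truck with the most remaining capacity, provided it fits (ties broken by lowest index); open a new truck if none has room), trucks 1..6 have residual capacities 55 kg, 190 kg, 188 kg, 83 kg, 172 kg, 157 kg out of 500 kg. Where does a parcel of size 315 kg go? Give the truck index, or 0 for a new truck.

No truck has ≥ 315 kg free, so a new truck is opened.

0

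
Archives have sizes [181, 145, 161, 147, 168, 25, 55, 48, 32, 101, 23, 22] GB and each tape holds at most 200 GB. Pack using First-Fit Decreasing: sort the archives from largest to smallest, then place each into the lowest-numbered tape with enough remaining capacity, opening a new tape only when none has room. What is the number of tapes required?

Sorted descending: 181, 168, 161, 147, 145, 101, 55, 48, 32, 25, 23, 22.
Put 181 GB in tape 1; 19 GB remain.
Put 168 GB in tape 2; 32 GB remain.
Put 161 GB in tape 3; 39 GB remain.
Put 147 GB in tape 4; 53 GB remain.
Put 145 GB in tape 5; 55 GB remain.
Put 101 GB in tape 6; 99 GB remain.
Put 55 GB in tape 5; 0 GB remain.
Put 48 GB in tape 4; 5 GB remain.
Put 32 GB in tape 2; 0 GB remain.
Put 25 GB in tape 3; 14 GB remain.
Put 23 GB in tape 6; 76 GB remain.
Put 22 GB in tape 6; 54 GB remain.
Final tapes: [181] [168,32] [161,25] [147,48] [145,55] [101,23,22].

6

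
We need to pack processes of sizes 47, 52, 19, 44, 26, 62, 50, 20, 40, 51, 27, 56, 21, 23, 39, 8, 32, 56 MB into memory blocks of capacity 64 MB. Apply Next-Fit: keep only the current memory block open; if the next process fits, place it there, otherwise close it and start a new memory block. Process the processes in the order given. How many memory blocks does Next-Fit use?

14

47 MB → memory block 1 (remaining 17 MB)
52 MB → memory block 2 (remaining 12 MB)
19 MB → memory block 3 (remaining 45 MB)
44 MB → memory block 3 (remaining 1 MB)
26 MB → memory block 4 (remaining 38 MB)
62 MB → memory block 5 (remaining 2 MB)
50 MB → memory block 6 (remaining 14 MB)
20 MB → memory block 7 (remaining 44 MB)
40 MB → memory block 7 (remaining 4 MB)
51 MB → memory block 8 (remaining 13 MB)
27 MB → memory block 9 (remaining 37 MB)
56 MB → memory block 10 (remaining 8 MB)
21 MB → memory block 11 (remaining 43 MB)
23 MB → memory block 11 (remaining 20 MB)
39 MB → memory block 12 (remaining 25 MB)
8 MB → memory block 12 (remaining 17 MB)
32 MB → memory block 13 (remaining 32 MB)
56 MB → memory block 14 (remaining 8 MB)
Final memory blocks: [47] [52] [19,44] [26] [62] [50] [20,40] [51] [27] [56] [21,23] [39,8] [32] [56].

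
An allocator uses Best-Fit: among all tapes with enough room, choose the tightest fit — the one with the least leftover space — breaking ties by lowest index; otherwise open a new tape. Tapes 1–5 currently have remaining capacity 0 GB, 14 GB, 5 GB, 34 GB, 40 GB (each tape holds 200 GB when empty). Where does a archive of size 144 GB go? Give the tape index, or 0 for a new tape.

0

No tape has ≥ 144 GB free, so a new tape is opened.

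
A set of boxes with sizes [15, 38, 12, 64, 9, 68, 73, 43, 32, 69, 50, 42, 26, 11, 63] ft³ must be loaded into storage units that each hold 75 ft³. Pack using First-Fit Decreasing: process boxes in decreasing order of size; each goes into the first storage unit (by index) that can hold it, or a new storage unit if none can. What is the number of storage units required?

9

Sorted descending: 73, 69, 68, 64, 63, 50, 43, 42, 38, 32, 26, 15, 12, 11, 9.
storage unit 1: place 73 ft³, 2 ft³ left
storage unit 2: place 69 ft³, 6 ft³ left
storage unit 3: place 68 ft³, 7 ft³ left
storage unit 4: place 64 ft³, 11 ft³ left
storage unit 5: place 63 ft³, 12 ft³ left
storage unit 6: place 50 ft³, 25 ft³ left
storage unit 7: place 43 ft³, 32 ft³ left
storage unit 8: place 42 ft³, 33 ft³ left
storage unit 9: place 38 ft³, 37 ft³ left
storage unit 7: place 32 ft³, 0 ft³ left
storage unit 8: place 26 ft³, 7 ft³ left
storage unit 6: place 15 ft³, 10 ft³ left
storage unit 5: place 12 ft³, 0 ft³ left
storage unit 4: place 11 ft³, 0 ft³ left
storage unit 6: place 9 ft³, 1 ft³ left
Final storage units: [73] [69] [68] [64,11] [63,12] [50,15,9] [43,32] [42,26] [38].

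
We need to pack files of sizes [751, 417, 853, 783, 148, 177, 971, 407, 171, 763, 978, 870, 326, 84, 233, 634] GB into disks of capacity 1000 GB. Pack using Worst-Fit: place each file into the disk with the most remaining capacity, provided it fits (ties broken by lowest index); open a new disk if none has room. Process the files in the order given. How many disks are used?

Put 751 GB in disk 1; 249 GB remain.
Put 417 GB in disk 2; 583 GB remain.
Put 853 GB in disk 3; 147 GB remain.
Put 783 GB in disk 4; 217 GB remain.
Put 148 GB in disk 2; 435 GB remain.
Put 177 GB in disk 2; 258 GB remain.
Put 971 GB in disk 5; 29 GB remain.
Put 407 GB in disk 6; 593 GB remain.
Put 171 GB in disk 6; 422 GB remain.
Put 763 GB in disk 7; 237 GB remain.
Put 978 GB in disk 8; 22 GB remain.
Put 870 GB in disk 9; 130 GB remain.
Put 326 GB in disk 6; 96 GB remain.
Put 84 GB in disk 2; 174 GB remain.
Put 233 GB in disk 1; 16 GB remain.
Put 634 GB in disk 10; 366 GB remain.

10 disks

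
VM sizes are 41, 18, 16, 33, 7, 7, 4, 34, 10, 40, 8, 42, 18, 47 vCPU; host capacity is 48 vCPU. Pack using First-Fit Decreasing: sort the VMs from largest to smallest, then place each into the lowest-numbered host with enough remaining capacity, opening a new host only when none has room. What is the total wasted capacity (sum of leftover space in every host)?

Sorted descending: 47, 42, 41, 40, 34, 33, 18, 18, 16, 10, 8, 7, 7, 4.
host 1: place 47 vCPU, 1 vCPU left
host 2: place 42 vCPU, 6 vCPU left
host 3: place 41 vCPU, 7 vCPU left
host 4: place 40 vCPU, 8 vCPU left
host 5: place 34 vCPU, 14 vCPU left
host 6: place 33 vCPU, 15 vCPU left
host 7: place 18 vCPU, 30 vCPU left
host 7: place 18 vCPU, 12 vCPU left
host 8: place 16 vCPU, 32 vCPU left
host 5: place 10 vCPU, 4 vCPU left
host 4: place 8 vCPU, 0 vCPU left
host 3: place 7 vCPU, 0 vCPU left
host 6: place 7 vCPU, 8 vCPU left
host 2: place 4 vCPU, 2 vCPU left
8 hosts × 48 vCPU = 384 vCPU; used 325 vCPU; unused 59 vCPU.

59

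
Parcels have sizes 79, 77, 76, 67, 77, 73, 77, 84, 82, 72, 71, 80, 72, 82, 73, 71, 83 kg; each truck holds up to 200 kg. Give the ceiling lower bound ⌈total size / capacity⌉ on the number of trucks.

7

Total size = 79 + 77 + 76 + 67 + 77 + 73 + 77 + 84 + 82 + 72 + 71 + 80 + 72 + 82 + 73 + 71 + 83 = 1296 kg.
⌈1296 / 200⌉ = 7.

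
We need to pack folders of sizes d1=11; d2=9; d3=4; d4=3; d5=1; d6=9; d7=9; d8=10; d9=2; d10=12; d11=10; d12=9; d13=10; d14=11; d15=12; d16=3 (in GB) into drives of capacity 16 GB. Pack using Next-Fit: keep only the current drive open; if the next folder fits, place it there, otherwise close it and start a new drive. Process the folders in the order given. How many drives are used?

11

Put d1 (11 GB) in drive 1; 5 GB remain.
Put d2 (9 GB) in drive 2; 7 GB remain.
Put d3 (4 GB) in drive 2; 3 GB remain.
Put d4 (3 GB) in drive 2; 0 GB remain.
Put d5 (1 GB) in drive 3; 15 GB remain.
Put d6 (9 GB) in drive 3; 6 GB remain.
Put d7 (9 GB) in drive 4; 7 GB remain.
Put d8 (10 GB) in drive 5; 6 GB remain.
Put d9 (2 GB) in drive 5; 4 GB remain.
Put d10 (12 GB) in drive 6; 4 GB remain.
Put d11 (10 GB) in drive 7; 6 GB remain.
Put d12 (9 GB) in drive 8; 7 GB remain.
Put d13 (10 GB) in drive 9; 6 GB remain.
Put d14 (11 GB) in drive 10; 5 GB remain.
Put d15 (12 GB) in drive 11; 4 GB remain.
Put d16 (3 GB) in drive 11; 1 GB remain.
Final drives: [11] [9,4,3] [1,9] [9] [10,2] [12] [10] [9] [10] [11] [12,3].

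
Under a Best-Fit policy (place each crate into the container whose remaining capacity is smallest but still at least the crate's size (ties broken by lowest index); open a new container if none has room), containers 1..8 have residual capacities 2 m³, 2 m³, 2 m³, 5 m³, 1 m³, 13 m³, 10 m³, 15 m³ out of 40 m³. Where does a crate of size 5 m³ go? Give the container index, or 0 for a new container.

Containers with room: container 4 (5 m³), container 6 (13 m³), container 7 (10 m³), container 8 (15 m³).
Tightest fit is container 4 with 5 m³ free.

4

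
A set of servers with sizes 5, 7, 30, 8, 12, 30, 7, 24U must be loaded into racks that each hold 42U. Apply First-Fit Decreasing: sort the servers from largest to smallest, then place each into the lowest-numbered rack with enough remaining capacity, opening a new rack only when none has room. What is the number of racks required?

4 racks

Sorted descending: 30, 30, 24, 12, 8, 7, 7, 5.
Put 30U in rack 1; 12U remain.
Put 30U in rack 2; 12U remain.
Put 24U in rack 3; 18U remain.
Put 12U in rack 1; 0U remain.
Put 8U in rack 2; 4U remain.
Put 7U in rack 3; 11U remain.
Put 7U in rack 3; 4U remain.
Put 5U in rack 4; 37U remain.
Final racks: [30,12] [30,8] [24,7,7] [5].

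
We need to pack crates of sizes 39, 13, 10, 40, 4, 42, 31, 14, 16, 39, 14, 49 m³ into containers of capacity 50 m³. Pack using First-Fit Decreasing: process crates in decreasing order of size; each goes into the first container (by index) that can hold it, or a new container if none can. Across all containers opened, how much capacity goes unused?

Sorted descending: 49, 42, 40, 39, 39, 31, 16, 14, 14, 13, 10, 4.
49 m³ → container 1 (remaining 1 m³)
42 m³ → container 2 (remaining 8 m³)
40 m³ → container 3 (remaining 10 m³)
39 m³ → container 4 (remaining 11 m³)
39 m³ → container 5 (remaining 11 m³)
31 m³ → container 6 (remaining 19 m³)
16 m³ → container 6 (remaining 3 m³)
14 m³ → container 7 (remaining 36 m³)
14 m³ → container 7 (remaining 22 m³)
13 m³ → container 7 (remaining 9 m³)
10 m³ → container 3 (remaining 0 m³)
4 m³ → container 2 (remaining 4 m³)
7 containers × 50 m³ = 350 m³; used 311 m³; unused 39 m³.

39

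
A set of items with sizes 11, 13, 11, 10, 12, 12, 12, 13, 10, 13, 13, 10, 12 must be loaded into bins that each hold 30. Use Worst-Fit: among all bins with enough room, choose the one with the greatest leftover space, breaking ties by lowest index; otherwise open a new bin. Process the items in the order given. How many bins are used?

Put 11 in bin 1; 19 remain.
Put 13 in bin 1; 6 remain.
Put 11 in bin 2; 19 remain.
Put 10 in bin 2; 9 remain.
Put 12 in bin 3; 18 remain.
Put 12 in bin 3; 6 remain.
Put 12 in bin 4; 18 remain.
Put 13 in bin 4; 5 remain.
Put 10 in bin 5; 20 remain.
Put 13 in bin 5; 7 remain.
Put 13 in bin 6; 17 remain.
Put 10 in bin 6; 7 remain.
Put 12 in bin 7; 18 remain.

7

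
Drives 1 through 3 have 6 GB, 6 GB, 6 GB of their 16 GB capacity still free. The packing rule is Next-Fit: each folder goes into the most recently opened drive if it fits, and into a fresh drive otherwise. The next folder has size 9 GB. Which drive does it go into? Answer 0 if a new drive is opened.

Next-Fit only looks at drive 3, which has 6 GB free.
9 GB does not fit, so a new drive is opened.

0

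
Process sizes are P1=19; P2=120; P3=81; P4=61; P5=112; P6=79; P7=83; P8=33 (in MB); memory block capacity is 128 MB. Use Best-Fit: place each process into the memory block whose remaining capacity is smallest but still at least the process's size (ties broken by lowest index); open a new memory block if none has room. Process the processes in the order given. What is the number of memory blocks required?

6 memory blocks

P1 (19 MB) → memory block 1 (remaining 109 MB)
P2 (120 MB) → memory block 2 (remaining 8 MB)
P3 (81 MB) → memory block 1 (remaining 28 MB)
P4 (61 MB) → memory block 3 (remaining 67 MB)
P5 (112 MB) → memory block 4 (remaining 16 MB)
P6 (79 MB) → memory block 5 (remaining 49 MB)
P7 (83 MB) → memory block 6 (remaining 45 MB)
P8 (33 MB) → memory block 6 (remaining 12 MB)
Final memory blocks: [19,81] [120] [61] [112] [79] [83,33].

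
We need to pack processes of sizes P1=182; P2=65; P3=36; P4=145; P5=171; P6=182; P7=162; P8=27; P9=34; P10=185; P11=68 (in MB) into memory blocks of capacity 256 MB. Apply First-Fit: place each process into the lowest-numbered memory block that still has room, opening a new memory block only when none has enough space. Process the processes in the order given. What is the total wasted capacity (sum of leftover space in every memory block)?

279

P1 (182 MB) → memory block 1 (remaining 74 MB)
P2 (65 MB) → memory block 1 (remaining 9 MB)
P3 (36 MB) → memory block 2 (remaining 220 MB)
P4 (145 MB) → memory block 2 (remaining 75 MB)
P5 (171 MB) → memory block 3 (remaining 85 MB)
P6 (182 MB) → memory block 4 (remaining 74 MB)
P7 (162 MB) → memory block 5 (remaining 94 MB)
P8 (27 MB) → memory block 2 (remaining 48 MB)
P9 (34 MB) → memory block 2 (remaining 14 MB)
P10 (185 MB) → memory block 6 (remaining 71 MB)
P11 (68 MB) → memory block 3 (remaining 17 MB)
6 memory blocks × 256 MB = 1536 MB; used 1257 MB; unused 279 MB.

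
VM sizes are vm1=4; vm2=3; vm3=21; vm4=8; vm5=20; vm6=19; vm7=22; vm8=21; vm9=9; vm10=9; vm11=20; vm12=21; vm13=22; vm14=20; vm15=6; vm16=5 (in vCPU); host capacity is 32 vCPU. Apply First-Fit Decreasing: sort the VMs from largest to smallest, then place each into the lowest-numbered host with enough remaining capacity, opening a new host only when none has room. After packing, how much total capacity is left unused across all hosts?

Sorted descending: 22, 22, 21, 21, 21, 20, 20, 20, 19, 9, 9, 8, 6, 5, 4, 3.
host 1: place 22 vCPU, 10 vCPU left
host 2: place 22 vCPU, 10 vCPU left
host 3: place 21 vCPU, 11 vCPU left
host 4: place 21 vCPU, 11 vCPU left
host 5: place 21 vCPU, 11 vCPU left
host 6: place 20 vCPU, 12 vCPU left
host 7: place 20 vCPU, 12 vCPU left
host 8: place 20 vCPU, 12 vCPU left
host 9: place 19 vCPU, 13 vCPU left
host 1: place 9 vCPU, 1 vCPU left
host 2: place 9 vCPU, 1 vCPU left
host 3: place 8 vCPU, 3 vCPU left
host 4: place 6 vCPU, 5 vCPU left
host 4: place 5 vCPU, 0 vCPU left
host 5: place 4 vCPU, 7 vCPU left
host 3: place 3 vCPU, 0 vCPU left
9 hosts × 32 vCPU = 288 vCPU; used 230 vCPU; unused 58 vCPU.

58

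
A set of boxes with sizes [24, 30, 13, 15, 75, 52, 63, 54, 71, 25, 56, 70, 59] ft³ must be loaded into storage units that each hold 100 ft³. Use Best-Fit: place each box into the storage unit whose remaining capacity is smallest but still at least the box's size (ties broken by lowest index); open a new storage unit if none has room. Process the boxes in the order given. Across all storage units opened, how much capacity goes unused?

storage unit 1: place 24 ft³, 76 ft³ left
storage unit 1: place 30 ft³, 46 ft³ left
storage unit 1: place 13 ft³, 33 ft³ left
storage unit 1: place 15 ft³, 18 ft³ left
storage unit 2: place 75 ft³, 25 ft³ left
storage unit 3: place 52 ft³, 48 ft³ left
storage unit 4: place 63 ft³, 37 ft³ left
storage unit 5: place 54 ft³, 46 ft³ left
storage unit 6: place 71 ft³, 29 ft³ left
storage unit 2: place 25 ft³, 0 ft³ left
storage unit 7: place 56 ft³, 44 ft³ left
storage unit 8: place 70 ft³, 30 ft³ left
storage unit 9: place 59 ft³, 41 ft³ left
9 storage units × 100 ft³ = 900 ft³; used 607 ft³; unused 293 ft³.

293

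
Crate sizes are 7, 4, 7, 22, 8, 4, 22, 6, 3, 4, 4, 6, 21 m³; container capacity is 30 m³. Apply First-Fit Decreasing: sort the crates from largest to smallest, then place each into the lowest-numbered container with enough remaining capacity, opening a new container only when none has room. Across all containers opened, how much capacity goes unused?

Sorted descending: 22, 22, 21, 8, 7, 7, 6, 6, 4, 4, 4, 4, 3.
22 m³ → container 1 (remaining 8 m³)
22 m³ → container 2 (remaining 8 m³)
21 m³ → container 3 (remaining 9 m³)
8 m³ → container 1 (remaining 0 m³)
7 m³ → container 2 (remaining 1 m³)
7 m³ → container 3 (remaining 2 m³)
6 m³ → container 4 (remaining 24 m³)
6 m³ → container 4 (remaining 18 m³)
4 m³ → container 4 (remaining 14 m³)
4 m³ → container 4 (remaining 10 m³)
4 m³ → container 4 (remaining 6 m³)
4 m³ → container 4 (remaining 2 m³)
3 m³ → container 5 (remaining 27 m³)
5 containers × 30 m³ = 150 m³; used 118 m³; unused 32 m³.

32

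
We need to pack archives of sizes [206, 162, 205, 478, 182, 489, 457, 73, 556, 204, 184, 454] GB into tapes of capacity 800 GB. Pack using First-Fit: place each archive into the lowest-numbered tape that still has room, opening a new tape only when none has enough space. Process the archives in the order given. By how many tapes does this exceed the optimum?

1

First-Fit: [206,162,205,182] [478,73,204] [489,184] [457] [556] [454] → 6 tapes.
Total size 3650 GB; any packing needs at least ⌈3650/800⌉ = 5 tapes.
An optimal packing achieves that bound: [556,206] [489,205,73] [478,204] [457,184] [454,182,162] → 5 tapes.
Excess: 6 − 5 = 1.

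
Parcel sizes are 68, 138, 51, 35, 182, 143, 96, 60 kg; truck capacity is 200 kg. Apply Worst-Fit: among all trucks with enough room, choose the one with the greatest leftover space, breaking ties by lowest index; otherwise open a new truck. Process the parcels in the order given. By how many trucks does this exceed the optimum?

1

Worst-Fit: [68,51,35] [138] [182] [143] [96,60] → 5 trucks.
Total size 773 kg; any packing needs at least ⌈773/200⌉ = 4 trucks.
An optimal packing achieves that bound: [182] [143,51] [138,60] [96,68,35] → 4 trucks.
Excess: 5 − 4 = 1.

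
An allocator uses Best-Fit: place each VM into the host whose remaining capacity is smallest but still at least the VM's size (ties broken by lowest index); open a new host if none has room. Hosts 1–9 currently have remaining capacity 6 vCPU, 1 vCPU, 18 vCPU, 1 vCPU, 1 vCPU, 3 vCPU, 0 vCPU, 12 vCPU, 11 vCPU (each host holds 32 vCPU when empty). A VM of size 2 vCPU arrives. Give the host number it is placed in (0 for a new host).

6

Hosts with room: host 1 (6 vCPU), host 3 (18 vCPU), host 6 (3 vCPU), host 8 (12 vCPU), host 9 (11 vCPU).
Tightest fit is host 6 with 3 vCPU free.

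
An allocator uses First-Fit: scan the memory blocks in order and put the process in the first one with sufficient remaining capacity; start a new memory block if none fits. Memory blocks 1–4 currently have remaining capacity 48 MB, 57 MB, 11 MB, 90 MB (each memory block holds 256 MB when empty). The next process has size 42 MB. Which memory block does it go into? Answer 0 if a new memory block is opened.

Memory blocks with room: memory block 1 (48 MB), memory block 2 (57 MB), memory block 4 (90 MB).
The first with room is memory block 1.

1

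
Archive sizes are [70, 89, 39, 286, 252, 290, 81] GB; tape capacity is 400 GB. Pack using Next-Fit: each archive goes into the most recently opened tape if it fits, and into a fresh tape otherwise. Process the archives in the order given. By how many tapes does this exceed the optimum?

1

Next-Fit: [70,89,39] [286] [252] [290,81] → 4 tapes.
Total size 1107 GB; any packing needs at least ⌈1107/400⌉ = 3 tapes.
An optimal packing achieves that bound: [290,89] [286,81] [252,70,39] → 3 tapes.
Excess: 4 − 3 = 1.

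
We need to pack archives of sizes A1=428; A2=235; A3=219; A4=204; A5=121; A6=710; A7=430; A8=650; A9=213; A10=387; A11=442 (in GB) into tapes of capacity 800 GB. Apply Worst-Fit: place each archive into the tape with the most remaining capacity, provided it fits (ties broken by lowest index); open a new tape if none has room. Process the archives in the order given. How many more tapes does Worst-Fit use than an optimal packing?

Worst-Fit: [428,235] [219,204,121] [710] [430,213] [650] [387] [442] → 7 tapes.
Total size 4039 GB; any packing needs at least ⌈4039/800⌉ = 6 tapes.
An optimal packing achieves that bound: [710] [650,121] [442,235] [430,219] [428,213] [387,204] → 6 tapes.
Excess: 7 − 6 = 1.

1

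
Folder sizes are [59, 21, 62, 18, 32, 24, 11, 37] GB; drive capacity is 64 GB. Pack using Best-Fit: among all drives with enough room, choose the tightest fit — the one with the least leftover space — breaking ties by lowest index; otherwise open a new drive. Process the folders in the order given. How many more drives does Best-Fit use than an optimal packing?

Best-Fit: [59] [21,18,24] [62] [32,11] [37] → 5 drives.
Total size 264 GB; any packing needs at least ⌈264/64⌉ = 5 drives.
So 5 is already optimal.

0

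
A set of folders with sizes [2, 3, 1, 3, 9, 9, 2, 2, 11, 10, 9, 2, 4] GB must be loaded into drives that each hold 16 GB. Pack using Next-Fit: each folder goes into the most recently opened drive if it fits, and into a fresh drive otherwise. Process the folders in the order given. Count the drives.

Put 2 GB in drive 1; 14 GB remain.
Put 3 GB in drive 1; 11 GB remain.
Put 1 GB in drive 1; 10 GB remain.
Put 3 GB in drive 1; 7 GB remain.
Put 9 GB in drive 2; 7 GB remain.
Put 9 GB in drive 3; 7 GB remain.
Put 2 GB in drive 3; 5 GB remain.
Put 2 GB in drive 3; 3 GB remain.
Put 11 GB in drive 4; 5 GB remain.
Put 10 GB in drive 5; 6 GB remain.
Put 9 GB in drive 6; 7 GB remain.
Put 2 GB in drive 6; 5 GB remain.
Put 4 GB in drive 6; 1 GB remain.
Final drives: [2,3,1,3] [9] [9,2,2] [11] [10] [9,2,4].

6 drives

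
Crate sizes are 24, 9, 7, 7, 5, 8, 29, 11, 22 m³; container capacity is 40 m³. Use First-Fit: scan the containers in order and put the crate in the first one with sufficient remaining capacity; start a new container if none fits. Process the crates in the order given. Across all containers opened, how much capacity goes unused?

container 1: place 24 m³, 16 m³ left
container 1: place 9 m³, 7 m³ left
container 1: place 7 m³, 0 m³ left
container 2: place 7 m³, 33 m³ left
container 2: place 5 m³, 28 m³ left
container 2: place 8 m³, 20 m³ left
container 3: place 29 m³, 11 m³ left
container 2: place 11 m³, 9 m³ left
container 4: place 22 m³, 18 m³ left
4 containers × 40 m³ = 160 m³; used 122 m³; unused 38 m³.

38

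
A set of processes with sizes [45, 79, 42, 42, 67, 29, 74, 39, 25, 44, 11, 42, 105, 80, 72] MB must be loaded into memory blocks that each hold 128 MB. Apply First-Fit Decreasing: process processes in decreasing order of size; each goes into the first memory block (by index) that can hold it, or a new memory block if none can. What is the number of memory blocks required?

Sorted descending: 105, 80, 79, 74, 72, 67, 45, 44, 42, 42, 42, 39, 29, 25, 11.
memory block 1: place 105 MB, 23 MB left
memory block 2: place 80 MB, 48 MB left
memory block 3: place 79 MB, 49 MB left
memory block 4: place 74 MB, 54 MB left
memory block 5: place 72 MB, 56 MB left
memory block 6: place 67 MB, 61 MB left
memory block 2: place 45 MB, 3 MB left
memory block 3: place 44 MB, 5 MB left
memory block 4: place 42 MB, 12 MB left
memory block 5: place 42 MB, 14 MB left
memory block 6: place 42 MB, 19 MB left
memory block 7: place 39 MB, 89 MB left
memory block 7: place 29 MB, 60 MB left
memory block 7: place 25 MB, 35 MB left
memory block 1: place 11 MB, 12 MB left

7 memory blocks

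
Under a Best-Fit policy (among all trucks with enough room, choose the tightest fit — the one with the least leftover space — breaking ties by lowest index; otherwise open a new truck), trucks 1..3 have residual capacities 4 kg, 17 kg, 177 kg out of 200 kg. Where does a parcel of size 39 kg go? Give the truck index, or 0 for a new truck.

3

Trucks with room: truck 3 (177 kg).
Tightest fit is truck 3 with 177 kg free.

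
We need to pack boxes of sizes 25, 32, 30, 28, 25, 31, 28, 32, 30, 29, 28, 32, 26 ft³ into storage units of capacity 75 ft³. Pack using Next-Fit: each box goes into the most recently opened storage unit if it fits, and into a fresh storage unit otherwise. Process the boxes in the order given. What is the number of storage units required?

Put 25 ft³ in storage unit 1; 50 ft³ remain.
Put 32 ft³ in storage unit 1; 18 ft³ remain.
Put 30 ft³ in storage unit 2; 45 ft³ remain.
Put 28 ft³ in storage unit 2; 17 ft³ remain.
Put 25 ft³ in storage unit 3; 50 ft³ remain.
Put 31 ft³ in storage unit 3; 19 ft³ remain.
Put 28 ft³ in storage unit 4; 47 ft³ remain.
Put 32 ft³ in storage unit 4; 15 ft³ remain.
Put 30 ft³ in storage unit 5; 45 ft³ remain.
Put 29 ft³ in storage unit 5; 16 ft³ remain.
Put 28 ft³ in storage unit 6; 47 ft³ remain.
Put 32 ft³ in storage unit 6; 15 ft³ remain.
Put 26 ft³ in storage unit 7; 49 ft³ remain.
Final storage units: [25,32] [30,28] [25,31] [28,32] [30,29] [28,32] [26].

7 storage units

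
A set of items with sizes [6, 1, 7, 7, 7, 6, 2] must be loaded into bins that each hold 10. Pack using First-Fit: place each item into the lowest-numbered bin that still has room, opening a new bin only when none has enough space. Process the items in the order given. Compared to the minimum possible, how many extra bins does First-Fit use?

First-Fit: [6,1,2] [7] [7] [7] [6] → 5 bins.
5 items exceed 5 (half the capacity), and no two of those can share a bin, so at least 5 bins are needed.
So 5 is already optimal.

0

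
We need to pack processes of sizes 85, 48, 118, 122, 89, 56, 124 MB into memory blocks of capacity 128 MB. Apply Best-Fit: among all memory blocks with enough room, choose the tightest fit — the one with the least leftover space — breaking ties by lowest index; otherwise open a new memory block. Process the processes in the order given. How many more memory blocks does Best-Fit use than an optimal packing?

Best-Fit: [85] [48,56] [118] [122] [89] [124] → 6 memory blocks.
Total size 642 MB; any packing needs at least ⌈642/128⌉ = 6 memory blocks.
So 6 is already optimal.

0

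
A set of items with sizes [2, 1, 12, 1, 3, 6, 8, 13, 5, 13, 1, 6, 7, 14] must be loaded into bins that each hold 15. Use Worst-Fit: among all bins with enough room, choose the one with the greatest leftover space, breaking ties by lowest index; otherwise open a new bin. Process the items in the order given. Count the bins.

2 → bin 1 (remaining 13)
1 → bin 1 (remaining 12)
12 → bin 1 (remaining 0)
1 → bin 2 (remaining 14)
3 → bin 2 (remaining 11)
6 → bin 2 (remaining 5)
8 → bin 3 (remaining 7)
13 → bin 4 (remaining 2)
5 → bin 3 (remaining 2)
13 → bin 5 (remaining 2)
1 → bin 2 (remaining 4)
6 → bin 6 (remaining 9)
7 → bin 6 (remaining 2)
14 → bin 7 (remaining 1)

7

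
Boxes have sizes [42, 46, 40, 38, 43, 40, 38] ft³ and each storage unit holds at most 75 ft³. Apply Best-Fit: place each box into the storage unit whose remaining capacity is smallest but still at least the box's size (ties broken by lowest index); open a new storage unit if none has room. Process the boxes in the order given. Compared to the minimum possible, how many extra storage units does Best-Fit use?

Best-Fit: [42] [46] [40] [38] [43] [40] [38] → 7 storage units.
7 boxes exceed 37.5 ft³ (half the capacity), and no two of those can share a storage unit, so at least 7 storage units are needed.
So 7 is already optimal.

0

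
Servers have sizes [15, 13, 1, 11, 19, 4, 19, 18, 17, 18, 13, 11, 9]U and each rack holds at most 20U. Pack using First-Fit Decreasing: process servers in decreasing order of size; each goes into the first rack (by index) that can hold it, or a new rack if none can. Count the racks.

10

Sorted descending: 19, 19, 18, 18, 17, 15, 13, 13, 11, 11, 9, 4, 1.
19U → rack 1 (remaining 1U)
19U → rack 2 (remaining 1U)
18U → rack 3 (remaining 2U)
18U → rack 4 (remaining 2U)
17U → rack 5 (remaining 3U)
15U → rack 6 (remaining 5U)
13U → rack 7 (remaining 7U)
13U → rack 8 (remaining 7U)
11U → rack 9 (remaining 9U)
11U → rack 10 (remaining 9U)
9U → rack 9 (remaining 0U)
4U → rack 6 (remaining 1U)
1U → rack 1 (remaining 0U)
Final racks: [19,1] [19] [18] [18] [17] [15,4] [13] [13] [11,9] [11].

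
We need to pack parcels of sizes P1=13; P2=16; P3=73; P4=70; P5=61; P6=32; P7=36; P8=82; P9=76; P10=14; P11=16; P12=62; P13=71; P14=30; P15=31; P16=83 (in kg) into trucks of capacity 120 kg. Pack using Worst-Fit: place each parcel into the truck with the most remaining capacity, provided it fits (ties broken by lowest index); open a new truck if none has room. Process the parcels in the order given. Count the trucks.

8 trucks

P1 (13 kg) → truck 1 (remaining 107 kg)
P2 (16 kg) → truck 1 (remaining 91 kg)
P3 (73 kg) → truck 1 (remaining 18 kg)
P4 (70 kg) → truck 2 (remaining 50 kg)
P5 (61 kg) → truck 3 (remaining 59 kg)
P6 (32 kg) → truck 3 (remaining 27 kg)
P7 (36 kg) → truck 2 (remaining 14 kg)
P8 (82 kg) → truck 4 (remaining 38 kg)
P9 (76 kg) → truck 5 (remaining 44 kg)
P10 (14 kg) → truck 5 (remaining 30 kg)
P11 (16 kg) → truck 4 (remaining 22 kg)
P12 (62 kg) → truck 6 (remaining 58 kg)
P13 (71 kg) → truck 7 (remaining 49 kg)
P14 (30 kg) → truck 6 (remaining 28 kg)
P15 (31 kg) → truck 7 (remaining 18 kg)
P16 (83 kg) → truck 8 (remaining 37 kg)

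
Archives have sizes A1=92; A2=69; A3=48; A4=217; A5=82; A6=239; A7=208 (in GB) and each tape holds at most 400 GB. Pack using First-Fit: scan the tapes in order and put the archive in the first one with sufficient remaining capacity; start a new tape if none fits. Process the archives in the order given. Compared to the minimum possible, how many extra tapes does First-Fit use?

First-Fit: [92,69,48,82] [217] [239] [208] → 4 tapes.
Total size 955 GB; any packing needs at least ⌈955/400⌉ = 3 tapes.
An optimal packing achieves that bound: [239,92,69] [217,82,48] [208] → 3 tapes.
Excess: 4 − 3 = 1.

1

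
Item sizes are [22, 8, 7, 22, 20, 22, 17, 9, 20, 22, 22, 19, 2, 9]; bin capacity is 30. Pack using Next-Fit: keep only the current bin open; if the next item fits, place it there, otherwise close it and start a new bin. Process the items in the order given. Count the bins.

9

22 → bin 1 (remaining 8)
8 → bin 1 (remaining 0)
7 → bin 2 (remaining 23)
22 → bin 2 (remaining 1)
20 → bin 3 (remaining 10)
22 → bin 4 (remaining 8)
17 → bin 5 (remaining 13)
9 → bin 5 (remaining 4)
20 → bin 6 (remaining 10)
22 → bin 7 (remaining 8)
22 → bin 8 (remaining 8)
19 → bin 9 (remaining 11)
2 → bin 9 (remaining 9)
9 → bin 9 (remaining 0)
Final bins: [22,8] [7,22] [20] [22] [17,9] [20] [22] [22] [19,2,9].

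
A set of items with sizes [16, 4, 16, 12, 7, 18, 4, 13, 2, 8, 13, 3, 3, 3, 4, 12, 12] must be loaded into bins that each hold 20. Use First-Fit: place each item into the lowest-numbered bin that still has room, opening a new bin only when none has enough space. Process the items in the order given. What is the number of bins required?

bin 1: place 16, 4 left
bin 1: place 4, 0 left
bin 2: place 16, 4 left
bin 3: place 12, 8 left
bin 3: place 7, 1 left
bin 4: place 18, 2 left
bin 2: place 4, 0 left
bin 5: place 13, 7 left
bin 4: place 2, 0 left
bin 6: place 8, 12 left
bin 7: place 13, 7 left
bin 5: place 3, 4 left
bin 5: place 3, 1 left
bin 6: place 3, 9 left
bin 6: place 4, 5 left
bin 8: place 12, 8 left
bin 9: place 12, 8 left
Final bins: [16,4] [16,4] [12,7] [18,2] [13,3,3] [8,3,4] [13] [12] [12].

9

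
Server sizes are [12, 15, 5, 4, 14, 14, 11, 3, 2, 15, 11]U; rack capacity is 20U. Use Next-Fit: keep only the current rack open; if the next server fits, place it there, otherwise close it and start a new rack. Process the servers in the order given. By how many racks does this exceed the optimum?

Next-Fit: [12] [15,5] [4,14] [14] [11,3,2] [15] [11] → 7 racks.
7 servers exceed 10U (half the capacity), and no two of those can share a rack, so at least 7 racks are needed.
So 7 is already optimal.

0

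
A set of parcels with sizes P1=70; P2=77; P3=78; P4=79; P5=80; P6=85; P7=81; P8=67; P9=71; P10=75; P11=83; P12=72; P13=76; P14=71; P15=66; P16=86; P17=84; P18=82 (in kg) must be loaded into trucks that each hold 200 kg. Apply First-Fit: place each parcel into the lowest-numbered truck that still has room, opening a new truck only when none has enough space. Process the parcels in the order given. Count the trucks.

9 trucks

truck 1: place P1 (70 kg), 130 kg left
truck 1: place P2 (77 kg), 53 kg left
truck 2: place P3 (78 kg), 122 kg left
truck 2: place P4 (79 kg), 43 kg left
truck 3: place P5 (80 kg), 120 kg left
truck 3: place P6 (85 kg), 35 kg left
truck 4: place P7 (81 kg), 119 kg left
truck 4: place P8 (67 kg), 52 kg left
truck 5: place P9 (71 kg), 129 kg left
truck 5: place P10 (75 kg), 54 kg left
truck 6: place P11 (83 kg), 117 kg left
truck 6: place P12 (72 kg), 45 kg left
truck 7: place P13 (76 kg), 124 kg left
truck 7: place P14 (71 kg), 53 kg left
truck 8: place P15 (66 kg), 134 kg left
truck 8: place P16 (86 kg), 48 kg left
truck 9: place P17 (84 kg), 116 kg left
truck 9: place P18 (82 kg), 34 kg left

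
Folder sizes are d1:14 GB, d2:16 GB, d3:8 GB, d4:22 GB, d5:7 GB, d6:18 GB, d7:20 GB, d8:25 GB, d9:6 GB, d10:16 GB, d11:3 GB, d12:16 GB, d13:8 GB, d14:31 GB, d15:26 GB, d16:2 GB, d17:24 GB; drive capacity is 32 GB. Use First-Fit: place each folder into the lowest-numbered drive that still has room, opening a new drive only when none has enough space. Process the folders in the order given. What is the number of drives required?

9 drives

Put d1 (14 GB) in drive 1; 18 GB remain.
Put d2 (16 GB) in drive 1; 2 GB remain.
Put d3 (8 GB) in drive 2; 24 GB remain.
Put d4 (22 GB) in drive 2; 2 GB remain.
Put d5 (7 GB) in drive 3; 25 GB remain.
Put d6 (18 GB) in drive 3; 7 GB remain.
Put d7 (20 GB) in drive 4; 12 GB remain.
Put d8 (25 GB) in drive 5; 7 GB remain.
Put d9 (6 GB) in drive 3; 1 GB remain.
Put d10 (16 GB) in drive 6; 16 GB remain.
Put d11 (3 GB) in drive 4; 9 GB remain.
Put d12 (16 GB) in drive 6; 0 GB remain.
Put d13 (8 GB) in drive 4; 1 GB remain.
Put d14 (31 GB) in drive 7; 1 GB remain.
Put d15 (26 GB) in drive 8; 6 GB remain.
Put d16 (2 GB) in drive 1; 0 GB remain.
Put d17 (24 GB) in drive 9; 8 GB remain.
Final drives: [14,16,2] [8,22] [7,18,6] [20,3,8] [25] [16,16] [31] [26] [24].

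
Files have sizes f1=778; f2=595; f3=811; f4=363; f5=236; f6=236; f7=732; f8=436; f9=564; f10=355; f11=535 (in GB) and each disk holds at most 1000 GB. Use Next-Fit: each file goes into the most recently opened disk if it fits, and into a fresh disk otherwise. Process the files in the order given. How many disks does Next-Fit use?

7

disk 1: place f1 (778 GB), 222 GB left
disk 2: place f2 (595 GB), 405 GB left
disk 3: place f3 (811 GB), 189 GB left
disk 4: place f4 (363 GB), 637 GB left
disk 4: place f5 (236 GB), 401 GB left
disk 4: place f6 (236 GB), 165 GB left
disk 5: place f7 (732 GB), 268 GB left
disk 6: place f8 (436 GB), 564 GB left
disk 6: place f9 (564 GB), 0 GB left
disk 7: place f10 (355 GB), 645 GB left
disk 7: place f11 (535 GB), 110 GB left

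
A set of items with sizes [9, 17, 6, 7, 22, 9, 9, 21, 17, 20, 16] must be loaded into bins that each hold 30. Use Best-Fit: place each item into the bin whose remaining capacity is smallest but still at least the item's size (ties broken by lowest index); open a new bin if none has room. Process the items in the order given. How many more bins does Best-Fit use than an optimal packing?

1

Best-Fit: [9,17] [6,7,9] [22] [9,21] [17] [20] [16] → 7 bins.
Total size 153; any packing needs at least ⌈153/30⌉ = 6 bins.
An optimal packing achieves that bound: [22,7] [21,9] [20,9] [17,9] [17,6] [16] → 6 bins.
Excess: 7 − 6 = 1.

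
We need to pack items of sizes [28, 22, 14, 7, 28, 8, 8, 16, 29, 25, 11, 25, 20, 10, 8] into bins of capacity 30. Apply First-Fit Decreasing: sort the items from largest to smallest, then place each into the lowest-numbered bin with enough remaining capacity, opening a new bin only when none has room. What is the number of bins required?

Sorted descending: 29, 28, 28, 25, 25, 22, 20, 16, 14, 11, 10, 8, 8, 8, 7.
Put 29 in bin 1; 1 remain.
Put 28 in bin 2; 2 remain.
Put 28 in bin 3; 2 remain.
Put 25 in bin 4; 5 remain.
Put 25 in bin 5; 5 remain.
Put 22 in bin 6; 8 remain.
Put 20 in bin 7; 10 remain.
Put 16 in bin 8; 14 remain.
Put 14 in bin 8; 0 remain.
Put 11 in bin 9; 19 remain.
Put 10 in bin 7; 0 remain.
Put 8 in bin 6; 0 remain.
Put 8 in bin 9; 11 remain.
Put 8 in bin 9; 3 remain.
Put 7 in bin 10; 23 remain.

10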